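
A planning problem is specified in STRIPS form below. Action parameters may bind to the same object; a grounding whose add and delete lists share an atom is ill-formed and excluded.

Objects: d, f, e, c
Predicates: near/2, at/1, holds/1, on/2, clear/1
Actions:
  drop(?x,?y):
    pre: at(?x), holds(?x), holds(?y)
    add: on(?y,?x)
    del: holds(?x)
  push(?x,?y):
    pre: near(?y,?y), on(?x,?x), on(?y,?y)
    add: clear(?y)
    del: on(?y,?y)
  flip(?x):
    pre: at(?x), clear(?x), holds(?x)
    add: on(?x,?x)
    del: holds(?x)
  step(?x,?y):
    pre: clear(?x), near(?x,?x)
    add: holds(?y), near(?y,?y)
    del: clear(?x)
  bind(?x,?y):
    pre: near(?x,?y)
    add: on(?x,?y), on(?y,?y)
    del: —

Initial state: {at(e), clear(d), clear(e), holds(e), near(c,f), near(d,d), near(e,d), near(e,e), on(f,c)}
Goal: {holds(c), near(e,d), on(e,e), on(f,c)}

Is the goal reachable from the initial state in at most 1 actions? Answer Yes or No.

No

1. drop(e,e)  →  {at(e), clear(d), clear(e), near(c,f), near(d,d), near(e,d), near(e,e), on(e,e), on(f,c)}
2. step(d,c)  →  {at(e), clear(e), holds(c), near(c,c), near(c,f), near(d,d), near(e,d), near(e,e), on(e,e), on(f,c)}
optimal plan length = 2; 2 > 1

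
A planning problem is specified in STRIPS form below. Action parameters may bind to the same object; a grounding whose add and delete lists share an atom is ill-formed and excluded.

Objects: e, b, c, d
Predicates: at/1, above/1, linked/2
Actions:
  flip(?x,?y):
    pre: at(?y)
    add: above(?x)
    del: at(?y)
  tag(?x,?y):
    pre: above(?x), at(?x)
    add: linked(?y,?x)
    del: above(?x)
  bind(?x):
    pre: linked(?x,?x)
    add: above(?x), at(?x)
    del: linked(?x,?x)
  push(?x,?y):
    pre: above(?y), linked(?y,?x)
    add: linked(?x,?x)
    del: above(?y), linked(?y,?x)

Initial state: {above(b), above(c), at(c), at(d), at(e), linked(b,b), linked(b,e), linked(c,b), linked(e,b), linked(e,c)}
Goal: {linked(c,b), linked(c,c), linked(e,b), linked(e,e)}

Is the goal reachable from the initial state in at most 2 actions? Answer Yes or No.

Yes

1. tag(c,c)  →  {above(b), at(c), at(d), at(e), linked(b,b), linked(b,e), linked(c,b), linked(c,c), linked(e,b), linked(e,c)}
2. push(e,b)  →  {at(c), at(d), at(e), linked(b,b), linked(c,b), linked(c,c), linked(e,b), linked(e,c), linked(e,e)}
optimal plan length = 2; 2 ≤ 2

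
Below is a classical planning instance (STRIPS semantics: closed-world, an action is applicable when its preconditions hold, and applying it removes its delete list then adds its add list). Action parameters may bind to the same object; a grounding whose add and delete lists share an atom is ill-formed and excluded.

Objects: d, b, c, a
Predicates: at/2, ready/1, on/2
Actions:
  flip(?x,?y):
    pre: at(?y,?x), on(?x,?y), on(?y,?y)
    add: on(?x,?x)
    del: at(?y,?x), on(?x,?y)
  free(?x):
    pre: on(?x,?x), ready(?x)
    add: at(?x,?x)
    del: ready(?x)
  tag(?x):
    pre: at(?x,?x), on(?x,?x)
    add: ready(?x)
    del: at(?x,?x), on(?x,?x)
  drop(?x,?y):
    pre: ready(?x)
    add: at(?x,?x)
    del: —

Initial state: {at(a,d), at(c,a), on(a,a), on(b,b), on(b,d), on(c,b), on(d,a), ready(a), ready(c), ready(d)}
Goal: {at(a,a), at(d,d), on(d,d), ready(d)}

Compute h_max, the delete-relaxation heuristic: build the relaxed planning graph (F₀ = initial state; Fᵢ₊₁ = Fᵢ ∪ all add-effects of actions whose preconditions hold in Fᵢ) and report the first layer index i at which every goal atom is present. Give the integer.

F0 = init (10 atoms)
F1 = F0 ∪ {at(a,a), at(c,c), at(d,d), on(d,d)}  (14 atoms)
goal ⊆ F1  ⇒  h_max = 1

1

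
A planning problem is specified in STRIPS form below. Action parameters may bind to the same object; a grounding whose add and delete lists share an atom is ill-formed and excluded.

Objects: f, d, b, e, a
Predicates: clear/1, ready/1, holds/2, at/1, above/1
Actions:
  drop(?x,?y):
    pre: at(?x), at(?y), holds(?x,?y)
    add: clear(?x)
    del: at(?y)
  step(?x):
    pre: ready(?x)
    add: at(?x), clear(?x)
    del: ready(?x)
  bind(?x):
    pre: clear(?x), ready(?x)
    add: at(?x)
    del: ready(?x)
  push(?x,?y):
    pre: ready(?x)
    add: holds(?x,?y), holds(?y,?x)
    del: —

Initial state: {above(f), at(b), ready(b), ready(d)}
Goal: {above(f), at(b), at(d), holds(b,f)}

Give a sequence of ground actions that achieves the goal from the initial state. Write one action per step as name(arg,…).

step(d); push(b,f)

1. step(d)  →  {above(f), at(b), at(d), clear(d), ready(b)}
2. push(b,f)  →  {above(f), at(b), at(d), clear(d), holds(b,f), holds(f,b), ready(b)}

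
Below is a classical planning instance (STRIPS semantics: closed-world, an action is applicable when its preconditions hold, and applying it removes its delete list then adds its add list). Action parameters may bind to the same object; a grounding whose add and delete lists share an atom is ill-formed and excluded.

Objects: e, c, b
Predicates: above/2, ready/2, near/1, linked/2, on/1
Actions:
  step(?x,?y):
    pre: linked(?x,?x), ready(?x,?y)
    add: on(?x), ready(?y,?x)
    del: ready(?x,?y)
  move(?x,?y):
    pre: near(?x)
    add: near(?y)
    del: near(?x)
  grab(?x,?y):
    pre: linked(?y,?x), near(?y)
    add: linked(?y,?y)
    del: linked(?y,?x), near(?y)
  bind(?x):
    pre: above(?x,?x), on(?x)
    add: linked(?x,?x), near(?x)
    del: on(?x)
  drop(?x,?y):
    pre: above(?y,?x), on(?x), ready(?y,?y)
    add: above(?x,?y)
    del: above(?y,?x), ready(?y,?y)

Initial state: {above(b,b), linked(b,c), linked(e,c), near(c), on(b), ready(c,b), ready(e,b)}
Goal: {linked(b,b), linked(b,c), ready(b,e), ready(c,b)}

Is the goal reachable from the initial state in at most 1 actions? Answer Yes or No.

No

1. move(c,e)  →  {above(b,b), linked(b,c), linked(e,c), near(e), on(b), ready(c,b), ready(e,b)}
2. grab(c,e)  →  {above(b,b), linked(b,c), linked(e,e), on(b), ready(c,b), ready(e,b)}
3. step(e,b)  →  {above(b,b), linked(b,c), linked(e,e), on(b), on(e), ready(b,e), ready(c,b)}
4. bind(b)  →  {above(b,b), linked(b,b), linked(b,c), linked(e,e), near(b), on(e), ready(b,e), ready(c,b)}
optimal plan length = 4; 4 > 1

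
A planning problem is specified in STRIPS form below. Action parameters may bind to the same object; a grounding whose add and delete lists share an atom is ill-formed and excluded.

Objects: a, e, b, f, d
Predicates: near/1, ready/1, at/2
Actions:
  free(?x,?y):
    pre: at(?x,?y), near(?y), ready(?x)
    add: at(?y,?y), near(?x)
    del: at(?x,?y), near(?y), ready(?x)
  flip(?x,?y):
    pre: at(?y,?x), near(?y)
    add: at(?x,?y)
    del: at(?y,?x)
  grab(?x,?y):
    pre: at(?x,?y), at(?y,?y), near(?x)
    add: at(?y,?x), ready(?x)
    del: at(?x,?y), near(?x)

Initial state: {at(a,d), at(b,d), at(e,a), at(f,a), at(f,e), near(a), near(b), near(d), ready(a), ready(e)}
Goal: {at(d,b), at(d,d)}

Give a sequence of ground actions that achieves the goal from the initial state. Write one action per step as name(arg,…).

free(a,d); flip(d,b)

1. free(a,d)  →  {at(b,d), at(d,d), at(e,a), at(f,a), at(f,e), near(a), near(b), ready(e)}
2. flip(d,b)  →  {at(d,b), at(d,d), at(e,a), at(f,a), at(f,e), near(a), near(b), ready(e)}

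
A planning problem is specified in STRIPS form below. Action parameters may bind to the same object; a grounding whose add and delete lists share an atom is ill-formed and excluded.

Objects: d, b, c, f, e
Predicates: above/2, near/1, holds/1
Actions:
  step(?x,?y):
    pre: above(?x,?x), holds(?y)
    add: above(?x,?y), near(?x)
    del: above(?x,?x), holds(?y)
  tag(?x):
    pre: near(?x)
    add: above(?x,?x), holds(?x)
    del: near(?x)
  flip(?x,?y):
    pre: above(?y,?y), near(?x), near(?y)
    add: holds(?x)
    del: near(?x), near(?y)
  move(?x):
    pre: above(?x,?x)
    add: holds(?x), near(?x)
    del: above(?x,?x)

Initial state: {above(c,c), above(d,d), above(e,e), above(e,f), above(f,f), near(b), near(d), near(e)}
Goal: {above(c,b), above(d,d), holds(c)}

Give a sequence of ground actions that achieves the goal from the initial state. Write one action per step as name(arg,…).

1. tag(b)  →  {above(b,b), above(c,c), above(d,d), above(e,e), above(e,f), above(f,f), holds(b), near(d), near(e)}
2. step(c,b)  →  {above(b,b), above(c,b), above(d,d), above(e,e), above(e,f), above(f,f), near(c), near(d), near(e)}
3. tag(c)  →  {above(b,b), above(c,b), above(c,c), above(d,d), above(e,e), above(e,f), above(f,f), holds(c), near(d), near(e)}

tag(b); step(c,b); tag(c)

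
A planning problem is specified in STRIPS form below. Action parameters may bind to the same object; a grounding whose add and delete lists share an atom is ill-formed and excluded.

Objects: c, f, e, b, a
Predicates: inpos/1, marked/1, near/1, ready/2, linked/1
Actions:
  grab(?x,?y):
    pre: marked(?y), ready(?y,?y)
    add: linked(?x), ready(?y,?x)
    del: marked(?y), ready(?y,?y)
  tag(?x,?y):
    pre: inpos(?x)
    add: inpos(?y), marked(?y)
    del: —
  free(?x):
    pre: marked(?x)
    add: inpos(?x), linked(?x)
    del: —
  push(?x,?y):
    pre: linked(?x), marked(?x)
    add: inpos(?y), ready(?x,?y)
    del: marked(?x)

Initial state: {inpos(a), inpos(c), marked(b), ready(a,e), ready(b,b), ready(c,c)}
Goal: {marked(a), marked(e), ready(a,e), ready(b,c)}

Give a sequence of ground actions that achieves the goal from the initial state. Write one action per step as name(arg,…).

1. grab(c,b)  →  {inpos(a), inpos(c), linked(c), ready(a,e), ready(b,c), ready(c,c)}
2. tag(c,e)  →  {inpos(a), inpos(c), inpos(e), linked(c), marked(e), ready(a,e), ready(b,c), ready(c,c)}
3. tag(c,a)  →  {inpos(a), inpos(c), inpos(e), linked(c), marked(a), marked(e), ready(a,e), ready(b,c), ready(c,c)}

grab(c,b); tag(c,e); tag(c,a)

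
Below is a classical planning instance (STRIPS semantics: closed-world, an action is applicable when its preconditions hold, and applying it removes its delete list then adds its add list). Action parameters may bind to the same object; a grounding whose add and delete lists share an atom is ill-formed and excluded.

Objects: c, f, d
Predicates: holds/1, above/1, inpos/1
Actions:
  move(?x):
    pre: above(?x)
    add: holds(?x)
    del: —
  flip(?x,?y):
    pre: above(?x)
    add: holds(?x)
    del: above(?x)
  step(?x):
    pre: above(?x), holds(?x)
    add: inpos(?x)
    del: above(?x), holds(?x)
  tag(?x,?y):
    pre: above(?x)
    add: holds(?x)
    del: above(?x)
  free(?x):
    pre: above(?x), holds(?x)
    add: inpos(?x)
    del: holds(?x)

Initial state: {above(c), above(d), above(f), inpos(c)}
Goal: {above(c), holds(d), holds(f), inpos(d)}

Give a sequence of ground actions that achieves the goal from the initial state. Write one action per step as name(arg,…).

1. move(f)  →  {above(c), above(d), above(f), holds(f), inpos(c)}
2. move(d)  →  {above(c), above(d), above(f), holds(d), holds(f), inpos(c)}
3. free(d)  →  {above(c), above(d), above(f), holds(f), inpos(c), inpos(d)}
4. move(d)  →  {above(c), above(d), above(f), holds(d), holds(f), inpos(c), inpos(d)}

move(f); move(d); free(d); move(d)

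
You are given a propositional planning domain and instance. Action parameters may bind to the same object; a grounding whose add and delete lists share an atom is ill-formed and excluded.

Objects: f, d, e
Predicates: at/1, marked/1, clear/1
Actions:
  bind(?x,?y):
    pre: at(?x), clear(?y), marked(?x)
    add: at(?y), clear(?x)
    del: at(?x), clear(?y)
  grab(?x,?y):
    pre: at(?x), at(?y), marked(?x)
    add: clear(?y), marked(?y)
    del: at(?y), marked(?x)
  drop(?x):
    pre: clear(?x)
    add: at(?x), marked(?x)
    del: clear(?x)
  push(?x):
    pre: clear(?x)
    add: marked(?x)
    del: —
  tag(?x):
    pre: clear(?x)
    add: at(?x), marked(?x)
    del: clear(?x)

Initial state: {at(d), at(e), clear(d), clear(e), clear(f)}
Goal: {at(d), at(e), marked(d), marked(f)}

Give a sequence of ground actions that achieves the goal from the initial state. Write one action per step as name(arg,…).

drop(f); drop(d)

1. drop(f)  →  {at(d), at(e), at(f), clear(d), clear(e), marked(f)}
2. drop(d)  →  {at(d), at(e), at(f), clear(e), marked(d), marked(f)}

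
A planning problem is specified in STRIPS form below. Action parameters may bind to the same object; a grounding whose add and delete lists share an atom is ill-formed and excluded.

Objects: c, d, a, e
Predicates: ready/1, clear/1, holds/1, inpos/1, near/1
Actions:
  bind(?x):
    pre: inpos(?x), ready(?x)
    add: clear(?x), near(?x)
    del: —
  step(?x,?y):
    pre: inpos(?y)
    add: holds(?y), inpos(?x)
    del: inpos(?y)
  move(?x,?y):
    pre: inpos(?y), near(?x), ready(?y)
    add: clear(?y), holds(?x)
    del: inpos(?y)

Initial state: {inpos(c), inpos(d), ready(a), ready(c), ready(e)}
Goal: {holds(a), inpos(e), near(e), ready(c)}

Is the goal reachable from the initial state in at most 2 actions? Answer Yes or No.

1. step(a,c)  →  {holds(c), inpos(a), inpos(d), ready(a), ready(c), ready(e)}
2. step(e,a)  →  {holds(a), holds(c), inpos(d), inpos(e), ready(a), ready(c), ready(e)}
3. bind(e)  →  {clear(e), holds(a), holds(c), inpos(d), inpos(e), near(e), ready(a), ready(c), ready(e)}
optimal plan length = 3; 3 > 2

No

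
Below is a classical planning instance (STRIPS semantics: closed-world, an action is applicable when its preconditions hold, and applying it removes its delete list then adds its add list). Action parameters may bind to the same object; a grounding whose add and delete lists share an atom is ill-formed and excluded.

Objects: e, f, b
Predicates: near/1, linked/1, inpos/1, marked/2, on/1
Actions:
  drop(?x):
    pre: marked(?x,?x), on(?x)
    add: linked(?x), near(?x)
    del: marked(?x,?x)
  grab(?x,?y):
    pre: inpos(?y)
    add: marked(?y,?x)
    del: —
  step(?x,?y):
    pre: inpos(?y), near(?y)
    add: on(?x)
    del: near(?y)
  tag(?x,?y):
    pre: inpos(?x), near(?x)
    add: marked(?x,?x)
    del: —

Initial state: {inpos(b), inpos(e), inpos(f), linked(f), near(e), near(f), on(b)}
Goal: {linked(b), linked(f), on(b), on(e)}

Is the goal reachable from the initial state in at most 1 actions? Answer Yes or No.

No

1. grab(b,b)  →  {inpos(b), inpos(e), inpos(f), linked(f), marked(b,b), near(e), near(f), on(b)}
2. drop(b)  →  {inpos(b), inpos(e), inpos(f), linked(b), linked(f), near(b), near(e), near(f), on(b)}
3. step(e,e)  →  {inpos(b), inpos(e), inpos(f), linked(b), linked(f), near(b), near(f), on(b), on(e)}
optimal plan length = 3; 3 > 1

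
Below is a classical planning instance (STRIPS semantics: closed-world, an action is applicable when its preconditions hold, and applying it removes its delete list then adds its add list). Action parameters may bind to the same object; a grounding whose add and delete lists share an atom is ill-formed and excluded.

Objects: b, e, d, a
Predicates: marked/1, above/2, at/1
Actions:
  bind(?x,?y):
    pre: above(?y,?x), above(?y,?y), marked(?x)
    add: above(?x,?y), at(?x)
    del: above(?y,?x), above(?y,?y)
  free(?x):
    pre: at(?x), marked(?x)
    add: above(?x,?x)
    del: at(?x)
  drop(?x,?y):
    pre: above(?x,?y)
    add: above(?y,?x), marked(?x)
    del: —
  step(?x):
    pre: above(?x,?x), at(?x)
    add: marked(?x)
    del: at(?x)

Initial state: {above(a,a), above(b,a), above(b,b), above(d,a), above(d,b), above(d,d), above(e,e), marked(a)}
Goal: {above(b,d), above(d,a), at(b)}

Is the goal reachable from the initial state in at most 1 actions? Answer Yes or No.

1. drop(b,b)  →  {above(a,a), above(b,a), above(b,b), above(d,a), above(d,b), above(d,d), above(e,e), marked(a), marked(b)}
2. bind(b,d)  →  {above(a,a), above(b,a), above(b,b), above(b,d), above(d,a), above(e,e), at(b), marked(a), marked(b)}
optimal plan length = 2; 2 > 1

No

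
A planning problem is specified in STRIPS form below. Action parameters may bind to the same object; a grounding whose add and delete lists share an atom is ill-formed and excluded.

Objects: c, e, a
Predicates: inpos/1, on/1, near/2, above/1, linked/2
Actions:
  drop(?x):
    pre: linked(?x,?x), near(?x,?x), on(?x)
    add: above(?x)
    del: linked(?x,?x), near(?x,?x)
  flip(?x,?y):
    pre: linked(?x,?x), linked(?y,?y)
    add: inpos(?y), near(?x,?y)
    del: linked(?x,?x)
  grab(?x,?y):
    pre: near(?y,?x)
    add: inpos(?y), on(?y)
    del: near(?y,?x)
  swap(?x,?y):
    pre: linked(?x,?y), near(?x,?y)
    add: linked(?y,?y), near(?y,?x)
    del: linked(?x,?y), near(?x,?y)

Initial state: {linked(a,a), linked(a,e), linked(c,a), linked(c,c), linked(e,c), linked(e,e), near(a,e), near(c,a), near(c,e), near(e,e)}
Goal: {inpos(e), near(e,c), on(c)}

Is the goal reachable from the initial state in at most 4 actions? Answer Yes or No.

1. flip(e,c)  →  {inpos(c), linked(a,a), linked(a,e), linked(c,a), linked(c,c), linked(e,c), near(a,e), near(c,a), near(c,e), near(e,c), near(e,e)}
2. grab(e,c)  →  {inpos(c), linked(a,a), linked(a,e), linked(c,a), linked(c,c), linked(e,c), near(a,e), near(c,a), near(e,c), near(e,e), on(c)}
3. grab(e,e)  →  {inpos(c), inpos(e), linked(a,a), linked(a,e), linked(c,a), linked(c,c), linked(e,c), near(a,e), near(c,a), near(e,c), on(c), on(e)}
optimal plan length = 3; 3 ≤ 4

Yes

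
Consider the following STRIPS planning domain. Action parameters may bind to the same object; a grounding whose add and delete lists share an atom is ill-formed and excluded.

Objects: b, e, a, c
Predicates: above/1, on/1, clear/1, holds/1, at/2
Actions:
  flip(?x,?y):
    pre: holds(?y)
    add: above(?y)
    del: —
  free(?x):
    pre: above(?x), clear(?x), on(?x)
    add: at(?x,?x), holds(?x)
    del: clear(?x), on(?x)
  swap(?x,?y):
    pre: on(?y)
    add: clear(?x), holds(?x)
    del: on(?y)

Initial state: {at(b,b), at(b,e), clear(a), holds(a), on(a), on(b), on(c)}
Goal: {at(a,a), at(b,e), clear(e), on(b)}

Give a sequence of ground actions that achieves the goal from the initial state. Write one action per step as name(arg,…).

flip(b,a); free(a); swap(e,c)

1. flip(b,a)  →  {above(a), at(b,b), at(b,e), clear(a), holds(a), on(a), on(b), on(c)}
2. free(a)  →  {above(a), at(a,a), at(b,b), at(b,e), holds(a), on(b), on(c)}
3. swap(e,c)  →  {above(a), at(a,a), at(b,b), at(b,e), clear(e), holds(a), holds(e), on(b)}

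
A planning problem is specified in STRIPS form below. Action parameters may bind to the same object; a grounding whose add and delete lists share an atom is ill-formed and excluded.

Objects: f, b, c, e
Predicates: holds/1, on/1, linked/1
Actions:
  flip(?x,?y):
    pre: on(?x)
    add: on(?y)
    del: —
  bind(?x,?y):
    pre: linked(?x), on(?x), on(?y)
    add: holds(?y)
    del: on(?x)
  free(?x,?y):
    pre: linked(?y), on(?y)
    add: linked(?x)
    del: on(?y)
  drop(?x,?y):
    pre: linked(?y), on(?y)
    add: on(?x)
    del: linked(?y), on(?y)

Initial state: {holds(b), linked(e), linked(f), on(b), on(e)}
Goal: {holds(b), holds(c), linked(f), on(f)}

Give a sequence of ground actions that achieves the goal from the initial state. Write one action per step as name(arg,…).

1. flip(b,f)  →  {holds(b), linked(e), linked(f), on(b), on(e), on(f)}
2. flip(f,c)  →  {holds(b), linked(e), linked(f), on(b), on(c), on(e), on(f)}
3. bind(e,c)  →  {holds(b), holds(c), linked(e), linked(f), on(b), on(c), on(f)}

flip(b,f); flip(f,c); bind(e,c)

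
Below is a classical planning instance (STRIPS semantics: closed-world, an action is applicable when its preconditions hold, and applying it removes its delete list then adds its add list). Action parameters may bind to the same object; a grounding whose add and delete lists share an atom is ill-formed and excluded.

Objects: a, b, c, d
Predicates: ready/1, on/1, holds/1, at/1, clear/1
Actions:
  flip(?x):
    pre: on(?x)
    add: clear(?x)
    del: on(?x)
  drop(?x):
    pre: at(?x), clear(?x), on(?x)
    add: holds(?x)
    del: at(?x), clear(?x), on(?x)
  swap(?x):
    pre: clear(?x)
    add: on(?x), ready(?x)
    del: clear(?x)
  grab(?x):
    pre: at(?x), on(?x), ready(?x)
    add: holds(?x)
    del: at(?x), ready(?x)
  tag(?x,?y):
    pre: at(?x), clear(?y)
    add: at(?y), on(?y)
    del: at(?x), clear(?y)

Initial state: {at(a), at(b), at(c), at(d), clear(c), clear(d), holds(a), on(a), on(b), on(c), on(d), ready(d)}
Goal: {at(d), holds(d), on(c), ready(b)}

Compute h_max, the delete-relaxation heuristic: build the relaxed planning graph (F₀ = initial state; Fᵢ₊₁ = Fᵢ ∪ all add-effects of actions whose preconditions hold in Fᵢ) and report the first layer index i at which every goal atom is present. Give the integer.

F0 = init (12 atoms)
F1 = F0 ∪ {clear(a), clear(b), holds(c), holds(d), ready(c)}  (17 atoms)
F2 = F1 ∪ {holds(b), ready(a), ready(b)}  (20 atoms)
goal ⊆ F2  ⇒  h_max = 2

2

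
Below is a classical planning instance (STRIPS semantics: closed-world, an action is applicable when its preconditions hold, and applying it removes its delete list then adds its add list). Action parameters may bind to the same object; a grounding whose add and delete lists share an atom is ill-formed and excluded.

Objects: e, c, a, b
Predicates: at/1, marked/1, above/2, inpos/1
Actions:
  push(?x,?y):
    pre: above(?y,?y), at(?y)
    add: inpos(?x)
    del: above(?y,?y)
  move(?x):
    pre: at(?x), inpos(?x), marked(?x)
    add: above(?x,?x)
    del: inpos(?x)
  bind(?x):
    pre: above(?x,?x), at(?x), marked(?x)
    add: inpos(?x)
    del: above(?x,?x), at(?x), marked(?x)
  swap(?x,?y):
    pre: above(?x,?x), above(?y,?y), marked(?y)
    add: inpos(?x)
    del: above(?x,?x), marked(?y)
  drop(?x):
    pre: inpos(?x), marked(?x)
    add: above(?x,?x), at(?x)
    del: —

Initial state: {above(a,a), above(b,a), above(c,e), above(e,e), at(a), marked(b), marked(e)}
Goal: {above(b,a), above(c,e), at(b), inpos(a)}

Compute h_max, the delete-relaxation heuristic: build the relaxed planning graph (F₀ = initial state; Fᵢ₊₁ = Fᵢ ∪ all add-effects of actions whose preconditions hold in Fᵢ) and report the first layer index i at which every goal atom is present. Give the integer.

2

F0 = init (7 atoms)
F1 = F0 ∪ {inpos(a), inpos(b), inpos(c), inpos(e)}  (11 atoms)
F2 = F1 ∪ {above(b,b), at(b), at(e)}  (14 atoms)
goal ⊆ F2  ⇒  h_max = 2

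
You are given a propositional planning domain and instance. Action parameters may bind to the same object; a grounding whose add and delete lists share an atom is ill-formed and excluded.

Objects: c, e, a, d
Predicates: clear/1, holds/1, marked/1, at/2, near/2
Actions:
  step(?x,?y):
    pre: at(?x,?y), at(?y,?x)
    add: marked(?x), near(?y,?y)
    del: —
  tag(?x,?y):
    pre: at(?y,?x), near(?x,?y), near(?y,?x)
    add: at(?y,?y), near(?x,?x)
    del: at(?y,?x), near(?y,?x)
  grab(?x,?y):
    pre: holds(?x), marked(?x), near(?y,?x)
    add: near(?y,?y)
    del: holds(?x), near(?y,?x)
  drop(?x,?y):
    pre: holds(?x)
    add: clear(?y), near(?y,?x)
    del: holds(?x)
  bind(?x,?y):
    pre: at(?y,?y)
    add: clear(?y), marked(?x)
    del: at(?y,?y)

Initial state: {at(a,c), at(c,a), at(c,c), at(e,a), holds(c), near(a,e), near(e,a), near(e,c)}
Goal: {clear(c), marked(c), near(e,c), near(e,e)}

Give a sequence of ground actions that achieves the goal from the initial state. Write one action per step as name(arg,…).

1. tag(a,e)  →  {at(a,c), at(c,a), at(c,c), at(e,e), holds(c), near(a,a), near(a,e), near(e,c)}
2. step(e,e)  →  {at(a,c), at(c,a), at(c,c), at(e,e), holds(c), marked(e), near(a,a), near(a,e), near(e,c), near(e,e)}
3. bind(c,c)  →  {at(a,c), at(c,a), at(e,e), clear(c), holds(c), marked(c), marked(e), near(a,a), near(a,e), near(e,c), near(e,e)}

tag(a,e); step(e,e); bind(c,c)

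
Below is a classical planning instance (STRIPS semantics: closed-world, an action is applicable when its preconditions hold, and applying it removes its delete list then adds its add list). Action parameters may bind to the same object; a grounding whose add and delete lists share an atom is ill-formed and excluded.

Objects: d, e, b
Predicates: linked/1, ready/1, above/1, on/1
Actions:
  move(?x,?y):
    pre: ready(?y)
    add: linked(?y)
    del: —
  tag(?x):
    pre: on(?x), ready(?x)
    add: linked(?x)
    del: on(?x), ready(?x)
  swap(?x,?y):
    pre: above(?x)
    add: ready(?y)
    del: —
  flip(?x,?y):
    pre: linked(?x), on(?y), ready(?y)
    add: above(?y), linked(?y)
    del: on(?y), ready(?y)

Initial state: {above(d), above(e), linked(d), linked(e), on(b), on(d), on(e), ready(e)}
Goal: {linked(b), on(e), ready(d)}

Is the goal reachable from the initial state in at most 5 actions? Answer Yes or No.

1. swap(d,d)  →  {above(d), above(e), linked(d), linked(e), on(b), on(d), on(e), ready(d), ready(e)}
2. swap(d,b)  →  {above(d), above(e), linked(d), linked(e), on(b), on(d), on(e), ready(b), ready(d), ready(e)}
3. move(d,b)  →  {above(d), above(e), linked(b), linked(d), linked(e), on(b), on(d), on(e), ready(b), ready(d), ready(e)}
optimal plan length = 3; 3 ≤ 5

Yes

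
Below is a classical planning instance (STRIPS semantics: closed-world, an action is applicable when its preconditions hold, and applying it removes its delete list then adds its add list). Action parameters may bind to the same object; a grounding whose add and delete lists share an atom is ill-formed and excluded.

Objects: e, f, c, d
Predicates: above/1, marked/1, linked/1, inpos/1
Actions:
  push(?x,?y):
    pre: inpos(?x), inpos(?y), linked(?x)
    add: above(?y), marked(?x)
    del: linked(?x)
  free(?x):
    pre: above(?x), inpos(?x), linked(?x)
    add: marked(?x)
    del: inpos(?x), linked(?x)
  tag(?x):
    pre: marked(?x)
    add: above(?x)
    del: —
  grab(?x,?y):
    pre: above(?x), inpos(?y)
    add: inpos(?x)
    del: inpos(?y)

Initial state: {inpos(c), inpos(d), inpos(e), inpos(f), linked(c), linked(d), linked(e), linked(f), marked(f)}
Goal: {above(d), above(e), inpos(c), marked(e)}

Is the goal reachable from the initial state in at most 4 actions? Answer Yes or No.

1. push(e,e)  →  {above(e), inpos(c), inpos(d), inpos(e), inpos(f), linked(c), linked(d), linked(f), marked(e), marked(f)}
2. push(f,d)  →  {above(d), above(e), inpos(c), inpos(d), inpos(e), inpos(f), linked(c), linked(d), marked(e), marked(f)}
optimal plan length = 2; 2 ≤ 4

Yes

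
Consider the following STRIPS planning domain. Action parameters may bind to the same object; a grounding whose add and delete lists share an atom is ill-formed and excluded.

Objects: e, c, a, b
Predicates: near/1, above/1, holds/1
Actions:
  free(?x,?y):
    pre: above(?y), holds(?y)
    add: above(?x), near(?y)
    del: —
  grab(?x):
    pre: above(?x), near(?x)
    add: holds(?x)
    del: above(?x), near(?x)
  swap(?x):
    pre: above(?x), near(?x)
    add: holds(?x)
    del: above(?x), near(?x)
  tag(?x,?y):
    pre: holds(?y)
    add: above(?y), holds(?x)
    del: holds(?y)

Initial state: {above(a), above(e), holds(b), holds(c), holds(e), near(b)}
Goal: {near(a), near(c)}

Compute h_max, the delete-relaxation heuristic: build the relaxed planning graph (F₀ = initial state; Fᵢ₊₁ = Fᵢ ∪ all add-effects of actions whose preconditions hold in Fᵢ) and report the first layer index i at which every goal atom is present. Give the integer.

F0 = init (6 atoms)
F1 = F0 ∪ {above(b), above(c), holds(a), near(e)}  (10 atoms)
F2 = F1 ∪ {near(a), near(c)}  (12 atoms)
goal ⊆ F2  ⇒  h_max = 2

2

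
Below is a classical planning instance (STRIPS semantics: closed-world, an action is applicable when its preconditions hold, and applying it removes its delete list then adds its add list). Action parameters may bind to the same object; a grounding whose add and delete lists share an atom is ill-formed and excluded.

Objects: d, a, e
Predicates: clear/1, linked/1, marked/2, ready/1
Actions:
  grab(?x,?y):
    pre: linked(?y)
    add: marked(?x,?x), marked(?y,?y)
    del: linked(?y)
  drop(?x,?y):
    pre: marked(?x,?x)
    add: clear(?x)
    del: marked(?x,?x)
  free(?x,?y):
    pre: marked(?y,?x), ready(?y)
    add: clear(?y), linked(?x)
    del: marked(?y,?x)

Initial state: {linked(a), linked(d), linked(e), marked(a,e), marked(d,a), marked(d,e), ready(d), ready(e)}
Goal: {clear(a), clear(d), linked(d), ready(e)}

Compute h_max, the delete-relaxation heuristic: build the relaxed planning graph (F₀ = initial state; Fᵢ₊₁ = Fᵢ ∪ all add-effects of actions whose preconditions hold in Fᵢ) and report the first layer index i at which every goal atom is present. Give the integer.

2

F0 = init (8 atoms)
F1 = F0 ∪ {clear(d), marked(a,a), marked(d,d), marked(e,e)}  (12 atoms)
F2 = F1 ∪ {clear(a), clear(e)}  (14 atoms)
goal ⊆ F2  ⇒  h_max = 2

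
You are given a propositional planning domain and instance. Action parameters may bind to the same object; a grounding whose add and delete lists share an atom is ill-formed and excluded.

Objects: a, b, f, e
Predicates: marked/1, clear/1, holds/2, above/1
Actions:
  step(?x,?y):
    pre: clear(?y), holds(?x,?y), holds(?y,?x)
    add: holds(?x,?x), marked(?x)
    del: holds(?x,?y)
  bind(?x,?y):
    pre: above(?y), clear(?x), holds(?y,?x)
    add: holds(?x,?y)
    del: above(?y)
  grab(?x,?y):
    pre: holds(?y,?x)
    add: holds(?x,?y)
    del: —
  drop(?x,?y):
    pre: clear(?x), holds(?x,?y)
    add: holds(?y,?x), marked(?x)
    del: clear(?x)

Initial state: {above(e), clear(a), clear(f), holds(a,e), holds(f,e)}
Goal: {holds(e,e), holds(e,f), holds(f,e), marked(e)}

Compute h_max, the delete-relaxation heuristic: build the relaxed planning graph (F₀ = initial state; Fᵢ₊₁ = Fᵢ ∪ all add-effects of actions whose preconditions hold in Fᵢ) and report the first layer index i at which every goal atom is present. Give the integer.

F0 = init (5 atoms)
F1 = F0 ∪ {holds(e,a), holds(e,f), marked(a), marked(f)}  (9 atoms)
F2 = F1 ∪ {holds(e,e), marked(e)}  (11 atoms)
goal ⊆ F2  ⇒  h_max = 2

2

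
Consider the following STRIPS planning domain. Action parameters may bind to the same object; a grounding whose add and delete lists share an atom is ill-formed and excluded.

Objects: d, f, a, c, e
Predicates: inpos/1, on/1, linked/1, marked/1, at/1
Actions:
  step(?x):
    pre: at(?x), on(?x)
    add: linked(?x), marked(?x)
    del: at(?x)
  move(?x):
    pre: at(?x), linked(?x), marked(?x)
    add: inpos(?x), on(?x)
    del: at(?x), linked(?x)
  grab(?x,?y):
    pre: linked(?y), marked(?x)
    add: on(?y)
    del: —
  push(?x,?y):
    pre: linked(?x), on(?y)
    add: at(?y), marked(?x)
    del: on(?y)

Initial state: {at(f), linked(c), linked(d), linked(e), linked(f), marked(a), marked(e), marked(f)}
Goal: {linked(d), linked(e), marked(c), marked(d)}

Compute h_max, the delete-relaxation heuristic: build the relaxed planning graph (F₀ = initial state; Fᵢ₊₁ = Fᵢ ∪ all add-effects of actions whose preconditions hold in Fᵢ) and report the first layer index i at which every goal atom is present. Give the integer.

2

F0 = init (8 atoms)
F1 = F0 ∪ {inpos(f), on(c), on(d), on(e), on(f)}  (13 atoms)
F2 = F1 ∪ {at(c), at(d), at(e), marked(c), marked(d)}  (18 atoms)
goal ⊆ F2  ⇒  h_max = 2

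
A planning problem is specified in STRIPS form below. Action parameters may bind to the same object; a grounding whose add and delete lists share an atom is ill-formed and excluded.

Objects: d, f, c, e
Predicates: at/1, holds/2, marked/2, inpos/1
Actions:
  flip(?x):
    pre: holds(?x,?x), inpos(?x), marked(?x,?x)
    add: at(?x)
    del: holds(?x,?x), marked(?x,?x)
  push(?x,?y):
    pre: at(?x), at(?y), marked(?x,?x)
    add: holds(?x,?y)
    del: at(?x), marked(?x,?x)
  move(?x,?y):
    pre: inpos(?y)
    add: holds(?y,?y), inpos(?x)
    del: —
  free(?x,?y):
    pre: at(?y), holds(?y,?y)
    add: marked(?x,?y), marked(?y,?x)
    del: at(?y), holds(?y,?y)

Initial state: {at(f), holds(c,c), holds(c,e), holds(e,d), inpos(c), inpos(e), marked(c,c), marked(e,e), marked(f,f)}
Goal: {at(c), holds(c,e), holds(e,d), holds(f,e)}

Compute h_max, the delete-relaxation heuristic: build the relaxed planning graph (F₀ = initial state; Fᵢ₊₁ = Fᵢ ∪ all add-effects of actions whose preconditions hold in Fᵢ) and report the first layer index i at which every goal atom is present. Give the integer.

F0 = init (9 atoms)
F1 = F0 ∪ {at(c), holds(e,e), holds(f,f), inpos(d), inpos(f)}  (14 atoms)
F2 = F1 ∪ {at(e), holds(c,f), holds(d,d), holds(f,c), marked(c,d), marked(c,e), marked(c,f), marked(d,c), marked(d,f), marked(e,c), marked(e,f), marked(f,c), marked(f,d), marked(f,e)}  (28 atoms)
F3 = F2 ∪ {holds(e,c), holds(e,f), holds(f,e), marked(d,e), marked(e,d)}  (33 atoms)
goal ⊆ F3  ⇒  h_max = 3

3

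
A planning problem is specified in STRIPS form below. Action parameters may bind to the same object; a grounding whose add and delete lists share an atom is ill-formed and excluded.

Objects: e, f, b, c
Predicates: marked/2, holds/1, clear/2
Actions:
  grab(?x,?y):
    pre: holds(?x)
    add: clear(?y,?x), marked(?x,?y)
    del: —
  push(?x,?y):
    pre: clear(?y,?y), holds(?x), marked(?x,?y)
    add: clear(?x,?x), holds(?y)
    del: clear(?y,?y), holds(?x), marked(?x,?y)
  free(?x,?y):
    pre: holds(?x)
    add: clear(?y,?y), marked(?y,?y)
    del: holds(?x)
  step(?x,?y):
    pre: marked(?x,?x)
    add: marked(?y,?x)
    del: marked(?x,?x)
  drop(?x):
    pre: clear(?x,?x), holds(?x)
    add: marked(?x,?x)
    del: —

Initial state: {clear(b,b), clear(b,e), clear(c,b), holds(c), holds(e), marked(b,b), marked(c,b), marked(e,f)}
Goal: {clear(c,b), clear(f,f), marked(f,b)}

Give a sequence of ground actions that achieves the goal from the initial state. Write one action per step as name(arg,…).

1. free(e,f)  →  {clear(b,b), clear(b,e), clear(c,b), clear(f,f), holds(c), marked(b,b), marked(c,b), marked(e,f), marked(f,f)}
2. step(b,f)  →  {clear(b,b), clear(b,e), clear(c,b), clear(f,f), holds(c), marked(c,b), marked(e,f), marked(f,b), marked(f,f)}

free(e,f); step(b,f)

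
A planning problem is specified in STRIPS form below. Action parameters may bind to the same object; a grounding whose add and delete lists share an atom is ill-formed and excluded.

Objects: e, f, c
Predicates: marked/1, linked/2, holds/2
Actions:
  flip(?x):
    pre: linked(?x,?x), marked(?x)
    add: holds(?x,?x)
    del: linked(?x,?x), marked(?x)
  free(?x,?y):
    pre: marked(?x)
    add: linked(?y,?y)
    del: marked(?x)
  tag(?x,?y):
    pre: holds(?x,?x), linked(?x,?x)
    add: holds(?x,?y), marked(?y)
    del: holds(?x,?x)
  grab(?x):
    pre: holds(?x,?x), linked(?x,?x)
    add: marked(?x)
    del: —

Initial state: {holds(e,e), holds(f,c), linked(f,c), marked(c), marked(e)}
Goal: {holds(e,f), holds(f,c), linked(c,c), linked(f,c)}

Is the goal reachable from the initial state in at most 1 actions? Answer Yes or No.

1. free(e,e)  →  {holds(e,e), holds(f,c), linked(e,e), linked(f,c), marked(c)}
2. free(c,c)  →  {holds(e,e), holds(f,c), linked(c,c), linked(e,e), linked(f,c)}
3. tag(e,f)  →  {holds(e,f), holds(f,c), linked(c,c), linked(e,e), linked(f,c), marked(f)}
optimal plan length = 3; 3 > 1

No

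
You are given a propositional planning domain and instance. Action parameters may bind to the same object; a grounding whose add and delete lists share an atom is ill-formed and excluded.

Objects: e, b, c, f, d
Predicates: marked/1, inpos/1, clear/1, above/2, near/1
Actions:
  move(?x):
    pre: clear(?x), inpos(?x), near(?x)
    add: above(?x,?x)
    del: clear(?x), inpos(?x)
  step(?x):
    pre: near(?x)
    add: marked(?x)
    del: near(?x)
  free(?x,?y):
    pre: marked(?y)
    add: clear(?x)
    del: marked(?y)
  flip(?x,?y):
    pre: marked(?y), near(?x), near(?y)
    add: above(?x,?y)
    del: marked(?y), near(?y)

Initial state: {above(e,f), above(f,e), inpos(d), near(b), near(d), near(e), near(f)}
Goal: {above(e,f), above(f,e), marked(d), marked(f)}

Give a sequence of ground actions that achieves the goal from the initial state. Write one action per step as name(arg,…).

step(f); step(d)

1. step(f)  →  {above(e,f), above(f,e), inpos(d), marked(f), near(b), near(d), near(e)}
2. step(d)  →  {above(e,f), above(f,e), inpos(d), marked(d), marked(f), near(b), near(e)}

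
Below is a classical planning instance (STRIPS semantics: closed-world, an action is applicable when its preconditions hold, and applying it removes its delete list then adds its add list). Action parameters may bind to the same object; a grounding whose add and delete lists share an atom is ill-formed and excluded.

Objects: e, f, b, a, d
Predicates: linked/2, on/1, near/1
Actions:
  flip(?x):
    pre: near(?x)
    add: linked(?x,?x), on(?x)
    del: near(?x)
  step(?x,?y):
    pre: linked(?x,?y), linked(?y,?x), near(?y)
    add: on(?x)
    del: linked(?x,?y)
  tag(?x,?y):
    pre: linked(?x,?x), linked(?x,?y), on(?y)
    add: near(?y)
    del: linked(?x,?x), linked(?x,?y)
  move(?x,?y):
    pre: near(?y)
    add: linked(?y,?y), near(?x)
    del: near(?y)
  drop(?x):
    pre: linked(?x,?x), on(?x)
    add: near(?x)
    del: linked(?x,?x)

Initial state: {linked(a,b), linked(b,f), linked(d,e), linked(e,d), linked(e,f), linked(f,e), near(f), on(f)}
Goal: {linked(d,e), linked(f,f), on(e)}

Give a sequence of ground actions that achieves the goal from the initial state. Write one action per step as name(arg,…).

step(e,f); flip(f)

1. step(e,f)  →  {linked(a,b), linked(b,f), linked(d,e), linked(e,d), linked(f,e), near(f), on(e), on(f)}
2. flip(f)  →  {linked(a,b), linked(b,f), linked(d,e), linked(e,d), linked(f,e), linked(f,f), on(e), on(f)}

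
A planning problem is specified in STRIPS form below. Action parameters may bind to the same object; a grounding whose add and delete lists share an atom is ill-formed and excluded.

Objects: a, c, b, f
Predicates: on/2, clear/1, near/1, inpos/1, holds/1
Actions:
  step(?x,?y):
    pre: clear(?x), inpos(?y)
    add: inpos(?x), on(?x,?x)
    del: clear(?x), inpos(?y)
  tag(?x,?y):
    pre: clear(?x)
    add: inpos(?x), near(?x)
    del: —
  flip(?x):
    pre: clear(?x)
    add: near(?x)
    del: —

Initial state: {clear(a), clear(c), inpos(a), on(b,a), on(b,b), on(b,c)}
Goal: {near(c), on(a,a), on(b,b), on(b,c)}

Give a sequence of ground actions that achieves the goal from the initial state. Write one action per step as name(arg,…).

1. tag(c,a)  →  {clear(a), clear(c), inpos(a), inpos(c), near(c), on(b,a), on(b,b), on(b,c)}
2. step(a,c)  →  {clear(c), inpos(a), near(c), on(a,a), on(b,a), on(b,b), on(b,c)}

tag(c,a); step(a,c)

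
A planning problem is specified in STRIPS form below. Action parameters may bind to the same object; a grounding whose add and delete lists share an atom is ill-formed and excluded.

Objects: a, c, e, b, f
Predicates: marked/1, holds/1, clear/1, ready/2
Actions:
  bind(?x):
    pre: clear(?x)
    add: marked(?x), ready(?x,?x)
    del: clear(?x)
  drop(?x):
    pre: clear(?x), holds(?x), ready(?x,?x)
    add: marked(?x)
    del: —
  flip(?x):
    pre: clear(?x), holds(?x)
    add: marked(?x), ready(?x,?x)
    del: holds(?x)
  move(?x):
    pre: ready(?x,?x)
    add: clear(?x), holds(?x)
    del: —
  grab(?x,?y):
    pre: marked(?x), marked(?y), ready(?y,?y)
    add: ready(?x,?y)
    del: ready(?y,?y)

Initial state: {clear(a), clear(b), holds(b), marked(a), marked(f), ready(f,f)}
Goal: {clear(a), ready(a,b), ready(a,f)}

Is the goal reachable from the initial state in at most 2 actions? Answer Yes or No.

No

1. bind(b)  →  {clear(a), holds(b), marked(a), marked(b), marked(f), ready(b,b), ready(f,f)}
2. grab(a,b)  →  {clear(a), holds(b), marked(a), marked(b), marked(f), ready(a,b), ready(f,f)}
3. grab(a,f)  →  {clear(a), holds(b), marked(a), marked(b), marked(f), ready(a,b), ready(a,f)}
optimal plan length = 3; 3 > 2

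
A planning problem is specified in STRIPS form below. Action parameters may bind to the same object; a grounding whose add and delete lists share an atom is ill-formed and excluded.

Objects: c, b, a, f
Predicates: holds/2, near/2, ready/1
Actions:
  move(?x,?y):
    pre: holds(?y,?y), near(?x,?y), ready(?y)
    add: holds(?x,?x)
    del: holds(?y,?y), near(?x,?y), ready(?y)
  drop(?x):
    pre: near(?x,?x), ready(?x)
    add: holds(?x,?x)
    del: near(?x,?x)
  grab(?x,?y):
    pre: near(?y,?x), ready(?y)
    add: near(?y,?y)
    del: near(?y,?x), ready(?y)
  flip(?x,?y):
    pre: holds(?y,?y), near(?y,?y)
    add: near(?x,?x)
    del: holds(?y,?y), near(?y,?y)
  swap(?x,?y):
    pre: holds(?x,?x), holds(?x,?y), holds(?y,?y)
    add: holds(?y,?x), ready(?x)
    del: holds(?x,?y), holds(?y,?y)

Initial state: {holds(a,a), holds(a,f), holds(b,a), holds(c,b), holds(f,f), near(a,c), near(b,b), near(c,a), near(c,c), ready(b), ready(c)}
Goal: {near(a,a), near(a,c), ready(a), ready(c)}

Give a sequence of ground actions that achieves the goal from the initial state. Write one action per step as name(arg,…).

1. drop(c)  →  {holds(a,a), holds(a,f), holds(b,a), holds(c,b), holds(c,c), holds(f,f), near(a,c), near(b,b), near(c,a), ready(b), ready(c)}
2. drop(b)  →  {holds(a,a), holds(a,f), holds(b,a), holds(b,b), holds(c,b), holds(c,c), holds(f,f), near(a,c), near(c,a), ready(b), ready(c)}
3. grab(a,c)  →  {holds(a,a), holds(a,f), holds(b,a), holds(b,b), holds(c,b), holds(c,c), holds(f,f), near(a,c), near(c,c), ready(b)}
4. swap(c,b)  →  {holds(a,a), holds(a,f), holds(b,a), holds(b,c), holds(c,c), holds(f,f), near(a,c), near(c,c), ready(b), ready(c)}
5. flip(a,c)  →  {holds(a,a), holds(a,f), holds(b,a), holds(b,c), holds(f,f), near(a,a), near(a,c), ready(b), ready(c)}
6. swap(a,f)  →  {holds(a,a), holds(b,a), holds(b,c), holds(f,a), near(a,a), near(a,c), ready(a), ready(b), ready(c)}

drop(c); drop(b); grab(a,c); swap(c,b); flip(a,c); swap(a,f)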